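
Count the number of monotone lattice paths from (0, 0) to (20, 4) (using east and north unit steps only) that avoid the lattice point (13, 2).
Number of paths = 6846

Total paths from (0, 0) to (20, 4): C(24, 20) = 10626. Paths through (13, 2): (paths (0, 0) → (13, 2)) × (paths (13, 2) → (20, 4)) = C(15, 13) · C(9, 7) = 105 · 36 = 3780. Avoidance count = 10626 − 3780 = 6846.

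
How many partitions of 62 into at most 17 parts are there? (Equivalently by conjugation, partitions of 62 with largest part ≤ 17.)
p(62, parts ≤ 17) = 871908

Use the recurrence p(n, m) = p(n, m−1) + p(n−m, m): either the largest part is < m (count p(n, m−1)) or the largest part is exactly m (remove one copy of m, count p(n−m, m)). With p(0, ·) = 1 this gives p(62, parts ≤ 17) = 871908. (By conjugating Young diagrams, this also counts partitions of 62 into at most 17 parts.)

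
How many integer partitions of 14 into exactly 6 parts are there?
p(14, 6 parts) = 20

Partitions of n into exactly k parts ↔ partitions of n − k into at most k parts (subtract 1 from each part). For n = 14, k = 6, the partitions are: 9+1+1+1+1+1, 8+2+1+1+1+1, 7+3+1+1+1+1, 7+2+2+1+1+1, 6+4+1+1+1+1, 6+3+2+1+1+1, 6+2+2+2+1+1, 5+5+1+1+1+1, 5+4+2+1+1+1, 5+3+3+1+1+1, 5+3+2+2+1+1, 5+2+2+2+2+1, 4+4+3+1+1+1, 4+4+2+2+1+1, 4+3+3+2+1+1, 4+3+2+2+2+1, 4+2+2+2+2+2, 3+3+3+3+1+1, 3+3+3+2+2+1, 3+3+2+2+2+2. Count = 20.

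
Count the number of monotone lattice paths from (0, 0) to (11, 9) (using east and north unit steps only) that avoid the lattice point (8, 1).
Number of paths = 166475

Total paths from (0, 0) to (11, 9): C(20, 11) = 167960. Paths through (8, 1): (paths (0, 0) → (8, 1)) × (paths (8, 1) → (11, 9)) = C(9, 8) · C(11, 3) = 9 · 165 = 1485. Avoidance count = 167960 − 1485 = 166475.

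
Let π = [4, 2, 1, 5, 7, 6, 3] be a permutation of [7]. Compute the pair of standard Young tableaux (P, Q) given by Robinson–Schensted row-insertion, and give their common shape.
P = [1, 3, 6] / [2, 5] / [4, 7];  Q = [1, 4, 5] / [2, 6] / [3, 7];  common shape = (3, 2, 2)

Row-insert the values π_1, π_2, … into P one at a time, bumping the leftmost entry strictly greater than the inserted value down to the next row. The recording tableau Q records, in position (i, j), the step at which that cell was added to P.
  Insert 4 (step 1): P = [4];  Q = [1]
  Insert 2 (step 2): P = [2] / [4];  Q = [1] / [2]
  Insert 1 (step 3): P = [1] / [2] / [4];  Q = [1] / [2] / [3]
  Insert 5 (step 4): P = [1, 5] / [2] / [4];  Q = [1, 4] / [2] / [3]
  Insert 7 (step 5): P = [1, 5, 7] / [2] / [4];  Q = [1, 4, 5] / [2] / [3]
  Insert 6 (step 6): P = [1, 5, 6] / [2, 7] / [4];  Q = [1, 4, 5] / [2, 6] / [3]
  Insert 3 (step 7): P = [1, 3, 6] / [2, 5] / [4, 7];  Q = [1, 4, 5] / [2, 6] / [3, 7]
Final shape: (3, 2, 2).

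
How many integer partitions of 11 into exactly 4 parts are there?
p(11, 4 parts) = 11

Partitions of n into exactly k parts ↔ partitions of n − k into at most k parts (subtract 1 from each part). For n = 11, k = 4, the partitions are: 8+1+1+1, 7+2+1+1, 6+3+1+1, 6+2+2+1, 5+4+1+1, 5+3+2+1, 5+2+2+2, 4+4+2+1, 4+3+3+1, 4+3+2+2, 3+3+3+2. Count = 11.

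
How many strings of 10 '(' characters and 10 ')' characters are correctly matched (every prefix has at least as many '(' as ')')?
C_10 = 16796

These balanced parentheses are counted by the Catalan number C_n = (1/(n + 1)) · C(2n, n). For n = 10: C_10 = (1/11) · C(20, 10) = 184756/11 = 16796.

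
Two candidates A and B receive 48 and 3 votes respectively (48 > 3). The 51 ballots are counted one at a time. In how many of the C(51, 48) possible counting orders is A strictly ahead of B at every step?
Strict-lead orderings = 18375

Total orderings of the 51 votes with 48 for A: C(51, 48) = 20825. By the Bertrand ballot formula (Cycle Lemma / reflection principle), the number of orderings in which A is strictly ahead of B throughout is (p − q)/(p + q) · C(p + q, p) = (48 − 3)/(48 + 3) · 20825 = 18375.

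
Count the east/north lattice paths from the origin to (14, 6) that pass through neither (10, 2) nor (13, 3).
Number of paths = 32956

Inclusion–exclusion. Total paths: C(20, 14) = 38760. Through P₁: C(12, 10)·C(8, 4) = 4620. Through P₂: C(16, 13)·C(4, 1) = 2240. Since P₁ is strictly southwest of P₂, a monotone path through both must visit P₁ then P₂; paths through both = C(12, 10)·C(4, 3)·C(4, 1) = 1056. Avoid both = 38760 − 4620 − 2240 + 1056 = 32956.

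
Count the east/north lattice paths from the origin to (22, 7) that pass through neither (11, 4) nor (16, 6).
Number of paths = 742284

Inclusion–exclusion. Total paths: C(29, 22) = 1560780. Through P₁: C(15, 11)·C(14, 11) = 496860. Through P₂: C(22, 16)·C(7, 6) = 522291. Since P₁ is strictly southwest of P₂, a monotone path through both must visit P₁ then P₂; paths through both = C(15, 11)·C(7, 5)·C(7, 6) = 200655. Avoid both = 1560780 − 496860 − 522291 + 200655 = 742284.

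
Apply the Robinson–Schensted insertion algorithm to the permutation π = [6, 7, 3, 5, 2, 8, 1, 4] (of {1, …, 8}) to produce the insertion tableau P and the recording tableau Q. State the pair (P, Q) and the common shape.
P = [1, 4, 8] / [2, 5] / [3, 7] / [6];  Q = [1, 2, 6] / [3, 4] / [5, 8] / [7];  common shape = (3, 2, 2, 1)

Row-insert the values π_1, π_2, … into P one at a time, bumping the leftmost entry strictly greater than the inserted value down to the next row. The recording tableau Q records, in position (i, j), the step at which that cell was added to P.
  Insert 6 (step 1): P = [6];  Q = [1]
  Insert 7 (step 2): P = [6, 7];  Q = [1, 2]
  Insert 3 (step 3): P = [3, 7] / [6];  Q = [1, 2] / [3]
  Insert 5 (step 4): P = [3, 5] / [6, 7];  Q = [1, 2] / [3, 4]
  Insert 2 (step 5): P = [2, 5] / [3, 7] / [6];  Q = [1, 2] / [3, 4] / [5]
  Insert 8 (step 6): P = [2, 5, 8] / [3, 7] / [6];  Q = [1, 2, 6] / [3, 4] / [5]
  Insert 1 (step 7): P = [1, 5, 8] / [2, 7] / [3] / [6];  Q = [1, 2, 6] / [3, 4] / [5] / [7]
  Insert 4 (step 8): P = [1, 4, 8] / [2, 5] / [3, 7] / [6];  Q = [1, 2, 6] / [3, 4] / [5, 8] / [7]
Final shape: (3, 2, 2, 1).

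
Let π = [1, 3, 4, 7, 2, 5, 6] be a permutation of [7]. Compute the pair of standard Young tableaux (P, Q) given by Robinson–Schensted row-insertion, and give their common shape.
P = [1, 2, 4, 5, 6] / [3, 7];  Q = [1, 2, 3, 4, 7] / [5, 6];  common shape = (5, 2)

Row-insert the values π_1, π_2, … into P one at a time, bumping the leftmost entry strictly greater than the inserted value down to the next row. The recording tableau Q records, in position (i, j), the step at which that cell was added to P.
  Insert 1 (step 1): P = [1];  Q = [1]
  Insert 3 (step 2): P = [1, 3];  Q = [1, 2]
  Insert 4 (step 3): P = [1, 3, 4];  Q = [1, 2, 3]
  Insert 7 (step 4): P = [1, 3, 4, 7];  Q = [1, 2, 3, 4]
  Insert 2 (step 5): P = [1, 2, 4, 7] / [3];  Q = [1, 2, 3, 4] / [5]
  Insert 5 (step 6): P = [1, 2, 4, 5] / [3, 7];  Q = [1, 2, 3, 4] / [5, 6]
  Insert 6 (step 7): P = [1, 2, 4, 5, 6] / [3, 7];  Q = [1, 2, 3, 4, 7] / [5, 6]
Final shape: (5, 2).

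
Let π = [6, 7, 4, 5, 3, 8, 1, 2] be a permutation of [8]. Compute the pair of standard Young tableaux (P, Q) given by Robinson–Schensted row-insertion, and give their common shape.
P = [1, 2, 8] / [3, 5] / [4, 7] / [6];  Q = [1, 2, 6] / [3, 4] / [5, 8] / [7];  common shape = (3, 2, 2, 1)

Row-insert the values π_1, π_2, … into P one at a time, bumping the leftmost entry strictly greater than the inserted value down to the next row. The recording tableau Q records, in position (i, j), the step at which that cell was added to P.
  Insert 6 (step 1): P = [6];  Q = [1]
  Insert 7 (step 2): P = [6, 7];  Q = [1, 2]
  Insert 4 (step 3): P = [4, 7] / [6];  Q = [1, 2] / [3]
  Insert 5 (step 4): P = [4, 5] / [6, 7];  Q = [1, 2] / [3, 4]
  Insert 3 (step 5): P = [3, 5] / [4, 7] / [6];  Q = [1, 2] / [3, 4] / [5]
  Insert 8 (step 6): P = [3, 5, 8] / [4, 7] / [6];  Q = [1, 2, 6] / [3, 4] / [5]
  Insert 1 (step 7): P = [1, 5, 8] / [3, 7] / [4] / [6];  Q = [1, 2, 6] / [3, 4] / [5] / [7]
  Insert 2 (step 8): P = [1, 2, 8] / [3, 5] / [4, 7] / [6];  Q = [1, 2, 6] / [3, 4] / [5, 8] / [7]
Final shape: (3, 2, 2, 1).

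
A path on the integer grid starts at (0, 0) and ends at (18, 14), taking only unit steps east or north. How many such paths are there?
Number of paths = 471435600

A monotone lattice path from (0, 0) to (18, 14) consists of 18 east steps and 14 north steps in some order, so it is determined by which 18 of the 32 steps are east. The count is C(32, 18) = 471435600.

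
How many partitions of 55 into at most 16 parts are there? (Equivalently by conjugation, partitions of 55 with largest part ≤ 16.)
p(55, parts ≤ 16) = 310748

Use the recurrence p(n, m) = p(n, m−1) + p(n−m, m): either the largest part is < m (count p(n, m−1)) or the largest part is exactly m (remove one copy of m, count p(n−m, m)). With p(0, ·) = 1 this gives p(55, parts ≤ 16) = 310748. (By conjugating Young diagrams, this also counts partitions of 55 into at most 16 parts.)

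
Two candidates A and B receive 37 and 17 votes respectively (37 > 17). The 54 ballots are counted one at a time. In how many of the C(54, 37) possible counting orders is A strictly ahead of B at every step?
Strict-lead orderings = 17464206951100

Total orderings of the 54 votes with 37 for A: C(54, 37) = 47153358767970. By the Bertrand ballot formula (Cycle Lemma / reflection principle), the number of orderings in which A is strictly ahead of B throughout is (p − q)/(p + q) · C(p + q, p) = (37 − 17)/(37 + 17) · 47153358767970 = 17464206951100.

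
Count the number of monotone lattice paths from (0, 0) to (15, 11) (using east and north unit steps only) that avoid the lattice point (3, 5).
Number of paths = 6686576

Total paths from (0, 0) to (15, 11): C(26, 15) = 7726160. Paths through (3, 5): (paths (0, 0) → (3, 5)) × (paths (3, 5) → (15, 11)) = C(8, 3) · C(18, 12) = 56 · 18564 = 1039584. Avoidance count = 7726160 − 1039584 = 6686576.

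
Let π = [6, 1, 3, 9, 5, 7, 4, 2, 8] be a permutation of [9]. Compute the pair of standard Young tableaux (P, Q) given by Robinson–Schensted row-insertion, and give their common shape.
P = [1, 2, 4, 7, 8] / [3, 9] / [5] / [6];  Q = [1, 3, 4, 6, 9] / [2, 5] / [7] / [8];  common shape = (5, 2, 1, 1)

Row-insert the values π_1, π_2, … into P one at a time, bumping the leftmost entry strictly greater than the inserted value down to the next row. The recording tableau Q records, in position (i, j), the step at which that cell was added to P.
  Insert 6 (step 1): P = [6];  Q = [1]
  Insert 1 (step 2): P = [1] / [6];  Q = [1] / [2]
  Insert 3 (step 3): P = [1, 3] / [6];  Q = [1, 3] / [2]
  Insert 9 (step 4): P = [1, 3, 9] / [6];  Q = [1, 3, 4] / [2]
  Insert 5 (step 5): P = [1, 3, 5] / [6, 9];  Q = [1, 3, 4] / [2, 5]
  Insert 7 (step 6): P = [1, 3, 5, 7] / [6, 9];  Q = [1, 3, 4, 6] / [2, 5]
  Insert 4 (step 7): P = [1, 3, 4, 7] / [5, 9] / [6];  Q = [1, 3, 4, 6] / [2, 5] / [7]
  Insert 2 (step 8): P = [1, 2, 4, 7] / [3, 9] / [5] / [6];  Q = [1, 3, 4, 6] / [2, 5] / [7] / [8]
  Insert 8 (step 9): P = [1, 2, 4, 7, 8] / [3, 9] / [5] / [6];  Q = [1, 3, 4, 6, 9] / [2, 5] / [7] / [8]
Final shape: (5, 2, 1, 1).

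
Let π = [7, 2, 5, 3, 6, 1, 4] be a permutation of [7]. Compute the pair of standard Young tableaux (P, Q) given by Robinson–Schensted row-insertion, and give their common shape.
P = [1, 3, 4] / [2, 6] / [5] / [7];  Q = [1, 3, 5] / [2, 7] / [4] / [6];  common shape = (3, 2, 1, 1)

Row-insert the values π_1, π_2, … into P one at a time, bumping the leftmost entry strictly greater than the inserted value down to the next row. The recording tableau Q records, in position (i, j), the step at which that cell was added to P.
  Insert 7 (step 1): P = [7];  Q = [1]
  Insert 2 (step 2): P = [2] / [7];  Q = [1] / [2]
  Insert 5 (step 3): P = [2, 5] / [7];  Q = [1, 3] / [2]
  Insert 3 (step 4): P = [2, 3] / [5] / [7];  Q = [1, 3] / [2] / [4]
  Insert 6 (step 5): P = [2, 3, 6] / [5] / [7];  Q = [1, 3, 5] / [2] / [4]
  Insert 1 (step 6): P = [1, 3, 6] / [2] / [5] / [7];  Q = [1, 3, 5] / [2] / [4] / [6]
  Insert 4 (step 7): P = [1, 3, 4] / [2, 6] / [5] / [7];  Q = [1, 3, 5] / [2, 7] / [4] / [6]
Final shape: (3, 2, 1, 1).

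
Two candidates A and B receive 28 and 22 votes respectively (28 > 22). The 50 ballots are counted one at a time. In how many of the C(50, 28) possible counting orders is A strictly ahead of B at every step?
Strict-lead orderings = 10649977831752

Total orderings of the 50 votes with 28 for A: C(50, 28) = 88749815264600. By the Bertrand ballot formula (Cycle Lemma / reflection principle), the number of orderings in which A is strictly ahead of B throughout is (p − q)/(p + q) · C(p + q, p) = (28 − 22)/(28 + 22) · 88749815264600 = 10649977831752.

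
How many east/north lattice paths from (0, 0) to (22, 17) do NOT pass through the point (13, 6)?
Number of paths = 46464027090

Total paths from (0, 0) to (22, 17): C(39, 22) = 51021117810. Paths through (13, 6): (paths (0, 0) → (13, 6)) × (paths (13, 6) → (22, 17)) = C(19, 13) · C(20, 9) = 27132 · 167960 = 4557090720. Avoidance count = 51021117810 − 4557090720 = 46464027090.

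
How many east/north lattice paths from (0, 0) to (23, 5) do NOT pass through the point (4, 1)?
Number of paths = 54005

Total paths from (0, 0) to (23, 5): C(28, 23) = 98280. Paths through (4, 1): (paths (0, 0) → (4, 1)) × (paths (4, 1) → (23, 5)) = C(5, 4) · C(23, 19) = 5 · 8855 = 44275. Avoidance count = 98280 − 44275 = 54005.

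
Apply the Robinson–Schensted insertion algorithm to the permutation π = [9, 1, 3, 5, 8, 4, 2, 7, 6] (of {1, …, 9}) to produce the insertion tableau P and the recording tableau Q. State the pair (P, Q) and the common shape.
P = [1, 2, 4, 6] / [3, 7] / [5, 8] / [9];  Q = [1, 3, 4, 5] / [2, 8] / [6, 9] / [7];  common shape = (4, 2, 2, 1)

Row-insert the values π_1, π_2, … into P one at a time, bumping the leftmost entry strictly greater than the inserted value down to the next row. The recording tableau Q records, in position (i, j), the step at which that cell was added to P.
  Insert 9 (step 1): P = [9];  Q = [1]
  Insert 1 (step 2): P = [1] / [9];  Q = [1] / [2]
  Insert 3 (step 3): P = [1, 3] / [9];  Q = [1, 3] / [2]
  Insert 5 (step 4): P = [1, 3, 5] / [9];  Q = [1, 3, 4] / [2]
  Insert 8 (step 5): P = [1, 3, 5, 8] / [9];  Q = [1, 3, 4, 5] / [2]
  Insert 4 (step 6): P = [1, 3, 4, 8] / [5] / [9];  Q = [1, 3, 4, 5] / [2] / [6]
  Insert 2 (step 7): P = [1, 2, 4, 8] / [3] / [5] / [9];  Q = [1, 3, 4, 5] / [2] / [6] / [7]
  Insert 7 (step 8): P = [1, 2, 4, 7] / [3, 8] / [5] / [9];  Q = [1, 3, 4, 5] / [2, 8] / [6] / [7]
  Insert 6 (step 9): P = [1, 2, 4, 6] / [3, 7] / [5, 8] / [9];  Q = [1, 3, 4, 5] / [2, 8] / [6, 9] / [7]
Final shape: (4, 2, 2, 1).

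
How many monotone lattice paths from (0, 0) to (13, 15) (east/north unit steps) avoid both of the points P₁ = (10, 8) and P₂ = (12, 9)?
Number of paths = 31052608

Inclusion–exclusion. Total paths: C(28, 13) = 37442160. Through P₁: C(18, 10)·C(10, 3) = 5250960. Through P₂: C(21, 12)·C(7, 1) = 2057510. Since P₁ is strictly southwest of P₂, a monotone path through both must visit P₁ then P₂; paths through both = C(18, 10)·C(3, 2)·C(7, 1) = 918918. Avoid both = 37442160 − 5250960 − 2057510 + 918918 = 31052608.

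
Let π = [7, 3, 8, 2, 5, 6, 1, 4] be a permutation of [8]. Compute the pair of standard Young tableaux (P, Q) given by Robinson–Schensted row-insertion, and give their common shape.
P = [1, 4, 6] / [2, 5] / [3, 8] / [7];  Q = [1, 3, 6] / [2, 5] / [4, 8] / [7];  common shape = (3, 2, 2, 1)

Row-insert the values π_1, π_2, … into P one at a time, bumping the leftmost entry strictly greater than the inserted value down to the next row. The recording tableau Q records, in position (i, j), the step at which that cell was added to P.
  Insert 7 (step 1): P = [7];  Q = [1]
  Insert 3 (step 2): P = [3] / [7];  Q = [1] / [2]
  Insert 8 (step 3): P = [3, 8] / [7];  Q = [1, 3] / [2]
  Insert 2 (step 4): P = [2, 8] / [3] / [7];  Q = [1, 3] / [2] / [4]
  Insert 5 (step 5): P = [2, 5] / [3, 8] / [7];  Q = [1, 3] / [2, 5] / [4]
  Insert 6 (step 6): P = [2, 5, 6] / [3, 8] / [7];  Q = [1, 3, 6] / [2, 5] / [4]
  Insert 1 (step 7): P = [1, 5, 6] / [2, 8] / [3] / [7];  Q = [1, 3, 6] / [2, 5] / [4] / [7]
  Insert 4 (step 8): P = [1, 4, 6] / [2, 5] / [3, 8] / [7];  Q = [1, 3, 6] / [2, 5] / [4, 8] / [7]
Final shape: (3, 2, 2, 1).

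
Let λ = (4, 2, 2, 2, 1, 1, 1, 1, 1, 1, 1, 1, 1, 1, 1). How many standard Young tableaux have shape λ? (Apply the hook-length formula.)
# SYT of shape (4, 2, 2, 2, 1, 1, 1, 1, 1, 1, 1, 1, 1, 1, 1) = 361760

Hook-length formula: f^λ = n! / Π hook(c), product over all cells c of the Young diagram. For λ = (4, 2, 2, 2, 1, 1, 1, 1, 1, 1, 1, 1, 1, 1, 1), n = 21 boxes. Hook lengths by row (left-to-right, top-to-bottom): [18, 6, 2, 1]; [15, 3]; [14, 2]; [13, 1]; [11]; [10]; [9]; [8]; [7]; [6]; [5]; [4]; [3]; [2]; [1]. Product of hooks = 141228831744000. So f^λ = 21! / 141228831744000 = 51090942171709440000 / 141228831744000 = 361760.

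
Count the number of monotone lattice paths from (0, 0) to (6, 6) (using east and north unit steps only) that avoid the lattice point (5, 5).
Number of paths = 420

Total paths from (0, 0) to (6, 6): C(12, 6) = 924. Paths through (5, 5): (paths (0, 0) → (5, 5)) × (paths (5, 5) → (6, 6)) = C(10, 5) · C(2, 1) = 252 · 2 = 504. Avoidance count = 924 − 504 = 420.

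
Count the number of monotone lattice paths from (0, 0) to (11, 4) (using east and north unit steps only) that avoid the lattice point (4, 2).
Number of paths = 825

Total paths from (0, 0) to (11, 4): C(15, 11) = 1365. Paths through (4, 2): (paths (0, 0) → (4, 2)) × (paths (4, 2) → (11, 4)) = C(6, 4) · C(9, 7) = 15 · 36 = 540. Avoidance count = 1365 − 540 = 825.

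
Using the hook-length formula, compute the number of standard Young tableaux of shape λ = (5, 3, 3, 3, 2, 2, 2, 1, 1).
# SYT of shape (5, 3, 3, 3, 2, 2, 2, 1, 1) = 551539296

Hook-length formula: f^λ = n! / Π hook(c), product over all cells c of the Young diagram. For λ = (5, 3, 3, 3, 2, 2, 2, 1, 1), n = 22 boxes. Hook lengths by row (left-to-right, top-to-bottom): [13, 10, 6, 2, 1]; [10, 7, 3]; [9, 6, 2]; [8, 5, 1]; [6, 3]; [5, 2]; [4, 1]; [2]; [1]. Product of hooks = 2037934080000. So f^λ = 22! / 2037934080000 = 1124000727777607680000 / 2037934080000 = 551539296.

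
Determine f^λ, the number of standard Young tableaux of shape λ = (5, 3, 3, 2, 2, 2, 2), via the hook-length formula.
# SYT of shape (5, 3, 3, 2, 2, 2, 2) = 8162856

Hook-length formula: f^λ = n! / Π hook(c), product over all cells c of the Young diagram. For λ = (5, 3, 3, 2, 2, 2, 2), n = 19 boxes. Hook lengths by row (left-to-right, top-to-bottom): [11, 10, 5, 2, 1]; [8, 7, 2]; [7, 6, 1]; [5, 4]; [4, 3]; [3, 2]; [2, 1]. Product of hooks = 14902272000. So f^λ = 19! / 14902272000 = 121645100408832000 / 14902272000 = 8162856.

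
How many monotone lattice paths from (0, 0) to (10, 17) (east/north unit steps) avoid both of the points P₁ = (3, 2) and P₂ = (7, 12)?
Number of paths = 4469677

Inclusion–exclusion. Total paths: C(27, 10) = 8436285. Through P₁: C(5, 3)·C(22, 7) = 1705440. Through P₂: C(19, 7)·C(8, 3) = 2821728. Since P₁ is strictly southwest of P₂, a monotone path through both must visit P₁ then P₂; paths through both = C(5, 3)·C(14, 4)·C(8, 3) = 560560. Avoid both = 8436285 − 1705440 − 2821728 + 560560 = 4469677.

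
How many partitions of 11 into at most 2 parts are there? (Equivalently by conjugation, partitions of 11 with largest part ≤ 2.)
p(11, parts ≤ 2) = 6

Partitions of 11 with all parts ≤ 2: 2+2+2+2+2+1, 2+2+2+2+1+1+1, 2+2+2+1+1+1+1+1, 2+2+1+1+1+1+1+1+1, 2+1+1+1+1+1+1+1+1+1, 1+1+1+1+1+1+1+1+1+1+1. Count = 6.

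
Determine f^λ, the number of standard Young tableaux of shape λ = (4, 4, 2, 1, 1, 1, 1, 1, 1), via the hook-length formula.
# SYT of shape (4, 4, 2, 1, 1, 1, 1, 1, 1) = 114660

Hook-length formula: f^λ = n! / Π hook(c), product over all cells c of the Young diagram. For λ = (4, 4, 2, 1, 1, 1, 1, 1, 1), n = 16 boxes. Hook lengths by row (left-to-right, top-to-bottom): [12, 5, 3, 2]; [11, 4, 2, 1]; [8, 1]; [6]; [5]; [4]; [3]; [2]; [1]. Product of hooks = 182476800. So f^λ = 16! / 182476800 = 20922789888000 / 182476800 = 114660.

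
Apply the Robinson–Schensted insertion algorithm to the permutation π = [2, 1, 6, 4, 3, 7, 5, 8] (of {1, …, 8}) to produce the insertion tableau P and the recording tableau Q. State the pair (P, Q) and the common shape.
P = [1, 3, 5, 8] / [2, 4, 7] / [6];  Q = [1, 3, 6, 8] / [2, 4, 7] / [5];  common shape = (4, 3, 1)

Row-insert the values π_1, π_2, … into P one at a time, bumping the leftmost entry strictly greater than the inserted value down to the next row. The recording tableau Q records, in position (i, j), the step at which that cell was added to P.
  Insert 2 (step 1): P = [2];  Q = [1]
  Insert 1 (step 2): P = [1] / [2];  Q = [1] / [2]
  Insert 6 (step 3): P = [1, 6] / [2];  Q = [1, 3] / [2]
  Insert 4 (step 4): P = [1, 4] / [2, 6];  Q = [1, 3] / [2, 4]
  Insert 3 (step 5): P = [1, 3] / [2, 4] / [6];  Q = [1, 3] / [2, 4] / [5]
  Insert 7 (step 6): P = [1, 3, 7] / [2, 4] / [6];  Q = [1, 3, 6] / [2, 4] / [5]
  Insert 5 (step 7): P = [1, 3, 5] / [2, 4, 7] / [6];  Q = [1, 3, 6] / [2, 4, 7] / [5]
  Insert 8 (step 8): P = [1, 3, 5, 8] / [2, 4, 7] / [6];  Q = [1, 3, 6, 8] / [2, 4, 7] / [5]
Final shape: (4, 3, 1).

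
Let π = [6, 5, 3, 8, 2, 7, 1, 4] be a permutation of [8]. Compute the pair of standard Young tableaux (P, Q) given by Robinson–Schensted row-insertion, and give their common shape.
P = [1, 4] / [2, 7] / [3, 8] / [5] / [6];  Q = [1, 4] / [2, 6] / [3, 8] / [5] / [7];  common shape = (2, 2, 2, 1, 1)

Row-insert the values π_1, π_2, … into P one at a time, bumping the leftmost entry strictly greater than the inserted value down to the next row. The recording tableau Q records, in position (i, j), the step at which that cell was added to P.
  Insert 6 (step 1): P = [6];  Q = [1]
  Insert 5 (step 2): P = [5] / [6];  Q = [1] / [2]
  Insert 3 (step 3): P = [3] / [5] / [6];  Q = [1] / [2] / [3]
  Insert 8 (step 4): P = [3, 8] / [5] / [6];  Q = [1, 4] / [2] / [3]
  Insert 2 (step 5): P = [2, 8] / [3] / [5] / [6];  Q = [1, 4] / [2] / [3] / [5]
  Insert 7 (step 6): P = [2, 7] / [3, 8] / [5] / [6];  Q = [1, 4] / [2, 6] / [3] / [5]
  Insert 1 (step 7): P = [1, 7] / [2, 8] / [3] / [5] / [6];  Q = [1, 4] / [2, 6] / [3] / [5] / [7]
  Insert 4 (step 8): P = [1, 4] / [2, 7] / [3, 8] / [5] / [6];  Q = [1, 4] / [2, 6] / [3, 8] / [5] / [7]
Final shape: (2, 2, 2, 1, 1).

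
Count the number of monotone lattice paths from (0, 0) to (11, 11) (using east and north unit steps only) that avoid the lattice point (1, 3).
Number of paths = 530400

Total paths from (0, 0) to (11, 11): C(22, 11) = 705432. Paths through (1, 3): (paths (0, 0) → (1, 3)) × (paths (1, 3) → (11, 11)) = C(4, 1) · C(18, 10) = 4 · 43758 = 175032. Avoidance count = 705432 − 175032 = 530400.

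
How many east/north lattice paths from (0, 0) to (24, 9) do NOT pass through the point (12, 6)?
Number of paths = 30120480

Total paths from (0, 0) to (24, 9): C(33, 24) = 38567100. Paths through (12, 6): (paths (0, 0) → (12, 6)) × (paths (12, 6) → (24, 9)) = C(18, 12) · C(15, 12) = 18564 · 455 = 8446620. Avoidance count = 38567100 − 8446620 = 30120480.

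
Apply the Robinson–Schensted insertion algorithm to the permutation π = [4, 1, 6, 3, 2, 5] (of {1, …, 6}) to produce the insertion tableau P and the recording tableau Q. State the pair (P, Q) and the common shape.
P = [1, 2, 5] / [3, 6] / [4];  Q = [1, 3, 6] / [2, 4] / [5];  common shape = (3, 2, 1)

Row-insert the values π_1, π_2, … into P one at a time, bumping the leftmost entry strictly greater than the inserted value down to the next row. The recording tableau Q records, in position (i, j), the step at which that cell was added to P.
  Insert 4 (step 1): P = [4];  Q = [1]
  Insert 1 (step 2): P = [1] / [4];  Q = [1] / [2]
  Insert 6 (step 3): P = [1, 6] / [4];  Q = [1, 3] / [2]
  Insert 3 (step 4): P = [1, 3] / [4, 6];  Q = [1, 3] / [2, 4]
  Insert 2 (step 5): P = [1, 2] / [3, 6] / [4];  Q = [1, 3] / [2, 4] / [5]
  Insert 5 (step 6): P = [1, 2, 5] / [3, 6] / [4];  Q = [1, 3, 6] / [2, 4] / [5]
Final shape: (3, 2, 1).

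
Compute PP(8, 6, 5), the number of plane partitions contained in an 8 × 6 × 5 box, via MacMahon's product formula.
PP(8, 6, 5) = 7997986868872

Evaluate the triple product over i = 1..8, j = 1..6, k = 1..5. The factors are (2/1) · (3/2) · (4/3) · (5/4) · (6/5) · (3/2) · (4/3) · (5/4) · … (240 factors total). The numerators and denominators telescope so the product is an integer; carrying out the multiplication exactly gives PP(8, 6, 5) = 7997986868872.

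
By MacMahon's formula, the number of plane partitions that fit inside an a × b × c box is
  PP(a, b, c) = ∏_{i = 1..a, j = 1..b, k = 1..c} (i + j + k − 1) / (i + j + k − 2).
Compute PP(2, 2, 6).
PP(2, 2, 6) = 336

Evaluate the triple product over i = 1..2, j = 1..2, k = 1..6. The factors are (2/1) · (3/2) · (4/3) · (5/4) · (6/5) · (7/6) · (3/2) · (4/3) · … (24 factors total). The numerators and denominators telescope so the product is an integer; carrying out the multiplication exactly gives PP(2, 2, 6) = 336.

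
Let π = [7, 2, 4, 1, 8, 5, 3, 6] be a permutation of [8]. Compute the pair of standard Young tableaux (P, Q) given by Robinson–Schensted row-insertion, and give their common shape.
P = [1, 3, 5, 6] / [2, 4] / [7, 8];  Q = [1, 3, 5, 8] / [2, 6] / [4, 7];  common shape = (4, 2, 2)

Row-insert the values π_1, π_2, … into P one at a time, bumping the leftmost entry strictly greater than the inserted value down to the next row. The recording tableau Q records, in position (i, j), the step at which that cell was added to P.
  Insert 7 (step 1): P = [7];  Q = [1]
  Insert 2 (step 2): P = [2] / [7];  Q = [1] / [2]
  Insert 4 (step 3): P = [2, 4] / [7];  Q = [1, 3] / [2]
  Insert 1 (step 4): P = [1, 4] / [2] / [7];  Q = [1, 3] / [2] / [4]
  Insert 8 (step 5): P = [1, 4, 8] / [2] / [7];  Q = [1, 3, 5] / [2] / [4]
  Insert 5 (step 6): P = [1, 4, 5] / [2, 8] / [7];  Q = [1, 3, 5] / [2, 6] / [4]
  Insert 3 (step 7): P = [1, 3, 5] / [2, 4] / [7, 8];  Q = [1, 3, 5] / [2, 6] / [4, 7]
  Insert 6 (step 8): P = [1, 3, 5, 6] / [2, 4] / [7, 8];  Q = [1, 3, 5, 8] / [2, 6] / [4, 7]
Final shape: (4, 2, 2).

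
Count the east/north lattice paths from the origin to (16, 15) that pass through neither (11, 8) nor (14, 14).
Number of paths = 139376115

Inclusion–exclusion. Total paths: C(31, 16) = 300540195. Through P₁: C(19, 11)·C(12, 5) = 59860944. Through P₂: C(28, 14)·C(3, 2) = 120349800. Since P₁ is strictly southwest of P₂, a monotone path through both must visit P₁ then P₂; paths through both = C(19, 11)·C(9, 3)·C(3, 2) = 19046664. Avoid both = 300540195 − 59860944 − 120349800 + 19046664 = 139376115.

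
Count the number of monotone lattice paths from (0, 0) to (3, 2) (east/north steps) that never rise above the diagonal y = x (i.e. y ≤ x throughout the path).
Number of paths = 5

By the reflection principle (André's argument), the number of monotone paths to (3, 2) with n ≤ m that never go above y = x is C(5, 3) − C(5, 4) = 10 − 5 = 5.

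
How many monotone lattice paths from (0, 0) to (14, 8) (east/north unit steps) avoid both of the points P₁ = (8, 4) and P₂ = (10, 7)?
Number of paths = 143330

Inclusion–exclusion. Total paths: C(22, 14) = 319770. Through P₁: C(12, 8)·C(10, 6) = 103950. Through P₂: C(17, 10)·C(5, 4) = 97240. Since P₁ is strictly southwest of P₂, a monotone path through both must visit P₁ then P₂; paths through both = C(12, 8)·C(5, 2)·C(5, 4) = 24750. Avoid both = 319770 − 103950 − 97240 + 24750 = 143330.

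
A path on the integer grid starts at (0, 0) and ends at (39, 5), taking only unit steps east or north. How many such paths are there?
Number of paths = 1086008

A monotone lattice path from (0, 0) to (39, 5) consists of 39 east steps and 5 north steps in some order, so it is determined by which 39 of the 44 steps are east. The count is C(44, 39) = 1086008.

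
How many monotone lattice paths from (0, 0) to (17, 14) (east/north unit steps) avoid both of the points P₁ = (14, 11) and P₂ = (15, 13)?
Number of paths = 103824645

Inclusion–exclusion. Total paths: C(31, 17) = 265182525. Through P₁: C(25, 14)·C(6, 3) = 89148000. Through P₂: C(28, 15)·C(3, 2) = 112326480. Since P₁ is strictly southwest of P₂, a monotone path through both must visit P₁ then P₂; paths through both = C(25, 14)·C(3, 1)·C(3, 2) = 40116600. Avoid both = 265182525 − 89148000 − 112326480 + 40116600 = 103824645.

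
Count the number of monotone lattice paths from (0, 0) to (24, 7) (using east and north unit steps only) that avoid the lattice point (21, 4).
Number of paths = 2376575

Total paths from (0, 0) to (24, 7): C(31, 24) = 2629575. Paths through (21, 4): (paths (0, 0) → (21, 4)) × (paths (21, 4) → (24, 7)) = C(25, 21) · C(6, 3) = 12650 · 20 = 253000. Avoidance count = 2629575 − 253000 = 2376575.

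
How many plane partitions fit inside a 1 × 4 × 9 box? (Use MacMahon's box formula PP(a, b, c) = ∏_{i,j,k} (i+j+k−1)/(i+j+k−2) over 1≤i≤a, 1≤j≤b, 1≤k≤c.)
PP(1, 4, 9) = 715

Evaluate the triple product over i = 1..1, j = 1..4, k = 1..9. The factors are (2/1) · (3/2) · (4/3) · (5/4) · (6/5) · (7/6) · (8/7) · (9/8) · … (36 factors total). The numerators and denominators telescope so the product is an integer; carrying out the multiplication exactly gives PP(1, 4, 9) = 715.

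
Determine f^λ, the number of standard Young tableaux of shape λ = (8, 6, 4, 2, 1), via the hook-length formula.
# SYT of shape (8, 6, 4, 2, 1) = 523783260

Hook-length formula: f^λ = n! / Π hook(c), product over all cells c of the Young diagram. For λ = (8, 6, 4, 2, 1), n = 21 boxes. Hook lengths by row (left-to-right, top-to-bottom): [12, 10, 8, 7, 5, 4, 2, 1]; [9, 7, 5, 4, 2, 1]; [6, 4, 2, 1]; [3, 1]; [1]. Product of hooks = 97542144000. So f^λ = 21! / 97542144000 = 51090942171709440000 / 97542144000 = 523783260.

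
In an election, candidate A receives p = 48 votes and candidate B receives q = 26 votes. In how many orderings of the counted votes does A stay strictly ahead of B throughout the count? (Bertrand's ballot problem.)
Strict-lead orderings = 19643261891253814044

Total orderings of the 74 votes with 48 for A: C(74, 48) = 66072789997853738148. By the Bertrand ballot formula (Cycle Lemma / reflection principle), the number of orderings in which A is strictly ahead of B throughout is (p − q)/(p + q) · C(p + q, p) = (48 − 26)/(48 + 26) · 66072789997853738148 = 19643261891253814044.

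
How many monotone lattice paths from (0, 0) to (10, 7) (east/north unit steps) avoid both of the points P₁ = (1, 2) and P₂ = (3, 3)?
Number of paths = 9812

Inclusion–exclusion. Total paths: C(17, 10) = 19448. Through P₁: C(3, 1)·C(14, 9) = 6006. Through P₂: C(6, 3)·C(11, 7) = 6600. Since P₁ is strictly southwest of P₂, a monotone path through both must visit P₁ then P₂; paths through both = C(3, 1)·C(3, 2)·C(11, 7) = 2970. Avoid both = 19448 − 6006 − 6600 + 2970 = 9812.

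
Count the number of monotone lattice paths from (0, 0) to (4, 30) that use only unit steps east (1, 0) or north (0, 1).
Number of paths = 46376

A monotone lattice path from (0, 0) to (4, 30) consists of 4 east steps and 30 north steps in some order, so it is determined by which 4 of the 34 steps are east. The count is C(34, 4) = 46376.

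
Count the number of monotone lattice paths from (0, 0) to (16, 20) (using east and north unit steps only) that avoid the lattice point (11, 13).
Number of paths = 5330926062

Total paths from (0, 0) to (16, 20): C(36, 16) = 7307872110. Paths through (11, 13): (paths (0, 0) → (11, 13)) × (paths (11, 13) → (16, 20)) = C(24, 11) · C(12, 5) = 2496144 · 792 = 1976946048. Avoidance count = 7307872110 − 1976946048 = 5330926062.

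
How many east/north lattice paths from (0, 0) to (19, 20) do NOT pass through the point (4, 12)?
Number of paths = 68030892930

Total paths from (0, 0) to (19, 20): C(39, 19) = 68923264410. Paths through (4, 12): (paths (0, 0) → (4, 12)) × (paths (4, 12) → (19, 20)) = C(16, 4) · C(23, 15) = 1820 · 490314 = 892371480. Avoidance count = 68923264410 − 892371480 = 68030892930.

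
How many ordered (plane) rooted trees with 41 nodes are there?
C_40 = 2622127042276492108820

These ordered rooted trees are counted by the Catalan number C_n = (1/(n + 1)) · C(2n, n). For n = 40: C_40 = (1/41) · C(80, 40) = 107507208733336176461620/41 = 2622127042276492108820.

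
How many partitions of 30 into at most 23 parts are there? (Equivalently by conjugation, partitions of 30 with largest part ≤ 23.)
p(30, parts ≤ 23) = 5574

Use the recurrence p(n, m) = p(n, m−1) + p(n−m, m): either the largest part is < m (count p(n, m−1)) or the largest part is exactly m (remove one copy of m, count p(n−m, m)). With p(0, ·) = 1 this gives p(30, parts ≤ 23) = 5574. (By conjugating Young diagrams, this also counts partitions of 30 into at most 23 parts.)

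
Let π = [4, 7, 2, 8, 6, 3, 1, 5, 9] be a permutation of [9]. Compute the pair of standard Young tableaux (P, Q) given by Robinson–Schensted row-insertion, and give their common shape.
P = [1, 3, 5, 9] / [2, 6, 8] / [4] / [7];  Q = [1, 2, 4, 9] / [3, 5, 8] / [6] / [7];  common shape = (4, 3, 1, 1)

Row-insert the values π_1, π_2, … into P one at a time, bumping the leftmost entry strictly greater than the inserted value down to the next row. The recording tableau Q records, in position (i, j), the step at which that cell was added to P.
  Insert 4 (step 1): P = [4];  Q = [1]
  Insert 7 (step 2): P = [4, 7];  Q = [1, 2]
  Insert 2 (step 3): P = [2, 7] / [4];  Q = [1, 2] / [3]
  Insert 8 (step 4): P = [2, 7, 8] / [4];  Q = [1, 2, 4] / [3]
  Insert 6 (step 5): P = [2, 6, 8] / [4, 7];  Q = [1, 2, 4] / [3, 5]
  Insert 3 (step 6): P = [2, 3, 8] / [4, 6] / [7];  Q = [1, 2, 4] / [3, 5] / [6]
  Insert 1 (step 7): P = [1, 3, 8] / [2, 6] / [4] / [7];  Q = [1, 2, 4] / [3, 5] / [6] / [7]
  Insert 5 (step 8): P = [1, 3, 5] / [2, 6, 8] / [4] / [7];  Q = [1, 2, 4] / [3, 5, 8] / [6] / [7]
  Insert 9 (step 9): P = [1, 3, 5, 9] / [2, 6, 8] / [4] / [7];  Q = [1, 2, 4, 9] / [3, 5, 8] / [6] / [7]
Final shape: (4, 3, 1, 1).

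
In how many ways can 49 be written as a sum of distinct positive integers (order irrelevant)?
q(49) = 3264

A partition into distinct parts is a strictly decreasing sequence summing to n. The recurrence d(n, m) = d(n, m−1) + d(n−m, m−1) (use part m at most once) with q(n) = d(n, n) gives q(49) = 3264. (Euler's theorem: # distinct-part partitions = # odd-part partitions.)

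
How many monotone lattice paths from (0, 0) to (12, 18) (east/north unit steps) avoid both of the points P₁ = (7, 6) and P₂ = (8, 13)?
Number of paths = 51964605

Inclusion–exclusion. Total paths: C(30, 12) = 86493225. Through P₁: C(13, 7)·C(17, 5) = 10618608. Through P₂: C(21, 8)·C(9, 4) = 25639740. Since P₁ is strictly southwest of P₂, a monotone path through both must visit P₁ then P₂; paths through both = C(13, 7)·C(8, 1)·C(9, 4) = 1729728. Avoid both = 86493225 − 10618608 − 25639740 + 1729728 = 51964605.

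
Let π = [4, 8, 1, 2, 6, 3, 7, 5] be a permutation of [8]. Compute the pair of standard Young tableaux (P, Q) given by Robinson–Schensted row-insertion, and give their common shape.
P = [1, 2, 3, 5] / [4, 6, 7] / [8];  Q = [1, 2, 5, 7] / [3, 4, 8] / [6];  common shape = (4, 3, 1)

Row-insert the values π_1, π_2, … into P one at a time, bumping the leftmost entry strictly greater than the inserted value down to the next row. The recording tableau Q records, in position (i, j), the step at which that cell was added to P.
  Insert 4 (step 1): P = [4];  Q = [1]
  Insert 8 (step 2): P = [4, 8];  Q = [1, 2]
  Insert 1 (step 3): P = [1, 8] / [4];  Q = [1, 2] / [3]
  Insert 2 (step 4): P = [1, 2] / [4, 8];  Q = [1, 2] / [3, 4]
  Insert 6 (step 5): P = [1, 2, 6] / [4, 8];  Q = [1, 2, 5] / [3, 4]
  Insert 3 (step 6): P = [1, 2, 3] / [4, 6] / [8];  Q = [1, 2, 5] / [3, 4] / [6]
  Insert 7 (step 7): P = [1, 2, 3, 7] / [4, 6] / [8];  Q = [1, 2, 5, 7] / [3, 4] / [6]
  Insert 5 (step 8): P = [1, 2, 3, 5] / [4, 6, 7] / [8];  Q = [1, 2, 5, 7] / [3, 4, 8] / [6]
Final shape: (4, 3, 1).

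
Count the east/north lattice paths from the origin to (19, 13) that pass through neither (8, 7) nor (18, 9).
Number of paths = 246423465

Inclusion–exclusion. Total paths: C(32, 19) = 347373600. Through P₁: C(15, 8)·C(17, 11) = 79639560. Through P₂: C(27, 18)·C(5, 1) = 23434125. Since P₁ is strictly southwest of P₂, a monotone path through both must visit P₁ then P₂; paths through both = C(15, 8)·C(12, 10)·C(5, 1) = 2123550. Avoid both = 347373600 − 79639560 − 23434125 + 2123550 = 246423465.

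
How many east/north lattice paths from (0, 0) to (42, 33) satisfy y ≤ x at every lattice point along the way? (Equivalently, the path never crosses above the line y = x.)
Number of paths = 472910945943110671500

By the reflection principle (André's argument), the number of monotone paths to (42, 33) with n ≤ m that never go above y = x is C(75, 42) − C(75, 43) = 2033517067555375887450 − 1560606121612265215950 = 472910945943110671500.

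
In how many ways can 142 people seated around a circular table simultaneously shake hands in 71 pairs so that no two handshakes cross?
C_71 = 5175569924646105559418940193995065716350

These noncrossing handshakes are counted by the Catalan number C_n = (1/(n + 1)) · C(2n, n). For n = 71: C_71 = (1/72) · C(142, 71) = 372641034574519600278163693967644731577200/72 = 5175569924646105559418940193995065716350.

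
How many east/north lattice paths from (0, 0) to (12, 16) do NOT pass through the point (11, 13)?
Number of paths = 20437179

Total paths from (0, 0) to (12, 16): C(28, 12) = 30421755. Paths through (11, 13): (paths (0, 0) → (11, 13)) × (paths (11, 13) → (12, 16)) = C(24, 11) · C(4, 1) = 2496144 · 4 = 9984576. Avoidance count = 30421755 − 9984576 = 20437179.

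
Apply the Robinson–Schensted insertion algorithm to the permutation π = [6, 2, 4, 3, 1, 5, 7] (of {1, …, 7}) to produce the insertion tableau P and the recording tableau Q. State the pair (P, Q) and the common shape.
P = [1, 3, 5, 7] / [2] / [4] / [6];  Q = [1, 3, 6, 7] / [2] / [4] / [5];  common shape = (4, 1, 1, 1)

Row-insert the values π_1, π_2, … into P one at a time, bumping the leftmost entry strictly greater than the inserted value down to the next row. The recording tableau Q records, in position (i, j), the step at which that cell was added to P.
  Insert 6 (step 1): P = [6];  Q = [1]
  Insert 2 (step 2): P = [2] / [6];  Q = [1] / [2]
  Insert 4 (step 3): P = [2, 4] / [6];  Q = [1, 3] / [2]
  Insert 3 (step 4): P = [2, 3] / [4] / [6];  Q = [1, 3] / [2] / [4]
  Insert 1 (step 5): P = [1, 3] / [2] / [4] / [6];  Q = [1, 3] / [2] / [4] / [5]
  Insert 5 (step 6): P = [1, 3, 5] / [2] / [4] / [6];  Q = [1, 3, 6] / [2] / [4] / [5]
  Insert 7 (step 7): P = [1, 3, 5, 7] / [2] / [4] / [6];  Q = [1, 3, 6, 7] / [2] / [4] / [5]
Final shape: (4, 1, 1, 1).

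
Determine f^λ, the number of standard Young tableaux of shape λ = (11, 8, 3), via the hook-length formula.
# SYT of shape (11, 8, 3) = 19896800

Hook-length formula: f^λ = n! / Π hook(c), product over all cells c of the Young diagram. For λ = (11, 8, 3), n = 22 boxes. Hook lengths by row (left-to-right, top-to-bottom): [13, 12, 11, 9, 8, 7, 6, 5, 3, 2, 1]; [9, 8, 7, 5, 4, 3, 2, 1]; [3, 2, 1]. Product of hooks = 56491532697600. So f^λ = 22! / 56491532697600 = 1124000727777607680000 / 56491532697600 = 19896800.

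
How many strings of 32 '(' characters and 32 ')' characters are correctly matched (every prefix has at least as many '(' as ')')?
C_32 = 55534064877048198

These balanced parentheses are counted by the Catalan number C_n = (1/(n + 1)) · C(2n, n). For n = 32: C_32 = (1/33) · C(64, 32) = 1832624140942590534/33 = 55534064877048198.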